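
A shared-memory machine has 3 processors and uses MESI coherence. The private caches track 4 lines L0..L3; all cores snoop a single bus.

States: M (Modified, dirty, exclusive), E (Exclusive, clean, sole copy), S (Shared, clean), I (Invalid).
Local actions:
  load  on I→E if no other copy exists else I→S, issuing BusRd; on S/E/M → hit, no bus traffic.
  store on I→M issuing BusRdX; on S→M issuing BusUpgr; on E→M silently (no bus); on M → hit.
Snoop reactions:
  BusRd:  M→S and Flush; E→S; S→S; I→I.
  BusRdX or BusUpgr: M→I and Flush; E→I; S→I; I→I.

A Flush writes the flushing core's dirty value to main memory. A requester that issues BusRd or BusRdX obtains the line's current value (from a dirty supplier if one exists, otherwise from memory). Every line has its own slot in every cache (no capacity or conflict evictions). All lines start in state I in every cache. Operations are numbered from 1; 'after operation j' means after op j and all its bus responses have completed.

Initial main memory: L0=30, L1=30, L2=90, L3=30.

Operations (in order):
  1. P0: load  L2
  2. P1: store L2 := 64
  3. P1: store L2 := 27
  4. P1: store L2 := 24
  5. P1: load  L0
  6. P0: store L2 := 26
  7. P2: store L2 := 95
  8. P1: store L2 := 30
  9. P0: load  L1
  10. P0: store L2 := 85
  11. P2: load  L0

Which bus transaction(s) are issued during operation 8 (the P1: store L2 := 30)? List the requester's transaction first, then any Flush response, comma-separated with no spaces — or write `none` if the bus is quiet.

1. P0: load  L2  bus=[BusRd]  L2: P0=E P1=I P2=I  mem[L2]=90
2. P1: store L2 := 64  bus=[BusRdX]  L2: P0=I P1=M P2=I  mem[L2]=90
3. P1: store L2 := 27  bus=[-]  L2: P0=I P1=M P2=I  mem[L2]=90
4. P1: store L2 := 24  bus=[-]  L2: P0=I P1=M P2=I  mem[L2]=90
5. P1: load  L0  bus=[BusRd]  L0: P0=I P1=E P2=I  mem[L0]=30
6. P0: store L2 := 26  bus=[BusRdX,Flush]  L2: P0=M P1=I P2=I  mem[L2]=24
7. P2: store L2 := 95  bus=[BusRdX,Flush]  L2: P0=I P1=I P2=M  mem[L2]=26
8. P1: store L2 := 30  bus=[BusRdX,Flush]  L2: P0=I P1=M P2=I  mem[L2]=95
9. P0: load  L1  bus=[BusRd]  L1: P0=E P1=I P2=I  mem[L1]=30
10. P0: store L2 := 85  bus=[BusRdX,Flush]  L2: P0=M P1=I P2=I  mem[L2]=30
11. P2: load  L0  bus=[BusRd]  L0: P0=I P1=S P2=S  mem[L0]=30

bus = BusRdX,Flush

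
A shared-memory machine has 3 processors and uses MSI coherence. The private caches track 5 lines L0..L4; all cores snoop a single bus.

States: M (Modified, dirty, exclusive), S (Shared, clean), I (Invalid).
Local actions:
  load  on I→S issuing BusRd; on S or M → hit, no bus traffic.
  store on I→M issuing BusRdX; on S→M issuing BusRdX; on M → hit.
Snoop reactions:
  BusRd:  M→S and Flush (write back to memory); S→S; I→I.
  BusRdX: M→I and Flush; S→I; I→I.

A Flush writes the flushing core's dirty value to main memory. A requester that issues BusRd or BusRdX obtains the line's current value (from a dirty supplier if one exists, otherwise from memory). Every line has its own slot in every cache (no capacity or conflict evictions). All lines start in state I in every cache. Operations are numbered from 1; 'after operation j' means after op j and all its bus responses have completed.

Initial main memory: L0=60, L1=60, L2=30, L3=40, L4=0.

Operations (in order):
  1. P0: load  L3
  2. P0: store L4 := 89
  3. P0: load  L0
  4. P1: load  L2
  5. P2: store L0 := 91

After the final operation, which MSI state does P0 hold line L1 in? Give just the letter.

state = I

  op1 P0: load  L3 → S/I/I on L3; bus BusRd; mem=40
  op2 P0: store L4 := 89 → M/I/I on L4; bus BusRdX; mem=0
  op3 P0: load  L0 → S/I/I on L0; bus BusRd; mem=60
  op4 P1: load  L2 → I/S/I on L2; bus BusRd; mem=30
  op5 P2: store L0 := 91 → I/I/M on L0; bus BusRdX; mem=60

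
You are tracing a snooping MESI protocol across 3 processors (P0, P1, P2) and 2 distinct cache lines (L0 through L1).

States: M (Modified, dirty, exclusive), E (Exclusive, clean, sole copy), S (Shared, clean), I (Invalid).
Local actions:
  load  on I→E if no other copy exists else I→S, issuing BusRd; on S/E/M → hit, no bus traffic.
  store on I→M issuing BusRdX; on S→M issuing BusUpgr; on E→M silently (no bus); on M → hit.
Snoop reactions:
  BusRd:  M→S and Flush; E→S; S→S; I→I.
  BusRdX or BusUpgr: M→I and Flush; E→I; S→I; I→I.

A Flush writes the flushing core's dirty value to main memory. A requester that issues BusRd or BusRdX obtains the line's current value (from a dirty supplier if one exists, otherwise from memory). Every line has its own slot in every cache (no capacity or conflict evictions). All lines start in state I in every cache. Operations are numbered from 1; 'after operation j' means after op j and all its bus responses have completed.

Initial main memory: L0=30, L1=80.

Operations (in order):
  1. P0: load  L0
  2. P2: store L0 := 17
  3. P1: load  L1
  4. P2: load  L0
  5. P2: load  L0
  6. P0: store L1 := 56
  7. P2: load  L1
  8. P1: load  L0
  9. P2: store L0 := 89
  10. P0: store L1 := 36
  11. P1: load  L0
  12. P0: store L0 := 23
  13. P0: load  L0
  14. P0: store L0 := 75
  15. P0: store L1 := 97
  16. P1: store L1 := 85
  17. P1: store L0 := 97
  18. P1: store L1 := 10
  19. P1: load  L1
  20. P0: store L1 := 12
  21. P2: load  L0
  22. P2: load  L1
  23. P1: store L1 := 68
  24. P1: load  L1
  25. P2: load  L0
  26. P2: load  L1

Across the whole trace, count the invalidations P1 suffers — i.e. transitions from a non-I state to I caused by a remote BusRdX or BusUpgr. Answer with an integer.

[1] P0: load  L0 | P0:E(30), P1:I, P2:I | bus: BusRd
[2] P2: store L0 := 17 | P0:I, P1:I, P2:M(17) | bus: BusRdX
[3] P1: load  L1 | P0:I, P1:E(80), P2:I | bus: BusRd
[4] P2: load  L0 | P0:I, P1:I, P2:M(17) | bus: none
[5] P2: load  L0 | P0:I, P1:I, P2:M(17) | bus: none
[6] P0: store L1 := 56 | P0:M(56), P1:I, P2:I | bus: BusRdX
[7] P2: load  L1 | P0:S(56), P1:I, P2:S(56) | bus: BusRd,Flush
[8] P1: load  L0 | P0:I, P1:S(17), P2:S(17) | bus: BusRd,Flush
[9] P2: store L0 := 89 | P0:I, P1:I, P2:M(89) | bus: BusUpgr
[10] P0: store L1 := 36 | P0:M(36), P1:I, P2:I | bus: BusUpgr
[11] P1: load  L0 | P0:I, P1:S(89), P2:S(89) | bus: BusRd,Flush
[12] P0: store L0 := 23 | P0:M(23), P1:I, P2:I | bus: BusRdX
[13] P0: load  L0 | P0:M(23), P1:I, P2:I | bus: none
[14] P0: store L0 := 75 | P0:M(75), P1:I, P2:I | bus: none
[15] P0: store L1 := 97 | P0:M(97), P1:I, P2:I | bus: none
[16] P1: store L1 := 85 | P0:I, P1:M(85), P2:I | bus: BusRdX,Flush
[17] P1: store L0 := 97 | P0:I, P1:M(97), P2:I | bus: BusRdX,Flush
[18] P1: store L1 := 10 | P0:I, P1:M(10), P2:I | bus: none
[19] P1: load  L1 | P0:I, P1:M(10), P2:I | bus: none
[20] P0: store L1 := 12 | P0:M(12), P1:I, P2:I | bus: BusRdX,Flush
[21] P2: load  L0 | P0:I, P1:S(97), P2:S(97) | bus: BusRd,Flush
[22] P2: load  L1 | P0:S(12), P1:I, P2:S(12) | bus: BusRd,Flush
[23] P1: store L1 := 68 | P0:I, P1:M(68), P2:I | bus: BusRdX
[24] P1: load  L1 | P0:I, P1:M(68), P2:I | bus: none
[25] P2: load  L0 | P0:I, P1:S(97), P2:S(97) | bus: none
[26] P2: load  L1 | P0:I, P1:S(68), P2:S(68) | bus: BusRd,Flush

invalidations = 4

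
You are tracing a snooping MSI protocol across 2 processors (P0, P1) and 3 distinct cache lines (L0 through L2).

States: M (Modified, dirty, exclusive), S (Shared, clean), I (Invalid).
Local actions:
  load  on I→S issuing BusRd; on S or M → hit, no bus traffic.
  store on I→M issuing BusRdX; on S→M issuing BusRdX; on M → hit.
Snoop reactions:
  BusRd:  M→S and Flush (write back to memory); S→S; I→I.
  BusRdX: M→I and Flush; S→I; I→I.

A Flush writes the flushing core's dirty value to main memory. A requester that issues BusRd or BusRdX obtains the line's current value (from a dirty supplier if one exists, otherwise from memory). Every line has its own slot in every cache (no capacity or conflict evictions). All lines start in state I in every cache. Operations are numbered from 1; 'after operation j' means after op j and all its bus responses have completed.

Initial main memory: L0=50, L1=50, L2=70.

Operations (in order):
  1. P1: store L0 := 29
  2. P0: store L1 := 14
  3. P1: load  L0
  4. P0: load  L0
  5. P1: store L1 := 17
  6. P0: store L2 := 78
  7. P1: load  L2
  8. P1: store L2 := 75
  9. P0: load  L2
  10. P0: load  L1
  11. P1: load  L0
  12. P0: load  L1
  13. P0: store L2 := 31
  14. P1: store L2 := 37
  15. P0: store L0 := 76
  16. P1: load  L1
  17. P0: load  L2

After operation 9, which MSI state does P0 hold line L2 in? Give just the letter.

state = S

1. P1: store L0 := 29  bus=[BusRdX]  L0: P0=I P1=M  mem[L0]=50
2. P0: store L1 := 14  bus=[BusRdX]  L1: P0=M P1=I  mem[L1]=50
3. P1: load  L0  bus=[-]  L0: P0=I P1=M  mem[L0]=50
4. P0: load  L0  bus=[BusRd,Flush]  L0: P0=S P1=S  mem[L0]=29
5. P1: store L1 := 17  bus=[BusRdX,Flush]  L1: P0=I P1=M  mem[L1]=14
6. P0: store L2 := 78  bus=[BusRdX]  L2: P0=M P1=I  mem[L2]=70
7. P1: load  L2  bus=[BusRd,Flush]  L2: P0=S P1=S  mem[L2]=78
8. P1: store L2 := 75  bus=[BusRdX]  L2: P0=I P1=M  mem[L2]=78
9. P0: load  L2  bus=[BusRd,Flush]  L2: P0=S P1=S  mem[L2]=75
10. P0: load  L1  bus=[BusRd,Flush]  L1: P0=S P1=S  mem[L1]=17
11. P1: load  L0  bus=[-]  L0: P0=S P1=S  mem[L0]=29
12. P0: load  L1  bus=[-]  L1: P0=S P1=S  mem[L1]=17
13. P0: store L2 := 31  bus=[BusRdX]  L2: P0=M P1=I  mem[L2]=75
14. P1: store L2 := 37  bus=[BusRdX,Flush]  L2: P0=I P1=M  mem[L2]=31
15. P0: store L0 := 76  bus=[BusRdX]  L0: P0=M P1=I  mem[L0]=29
16. P1: load  L1  bus=[-]  L1: P0=S P1=S  mem[L1]=17
17. P0: load  L2  bus=[BusRd,Flush]  L2: P0=S P1=S  mem[L2]=37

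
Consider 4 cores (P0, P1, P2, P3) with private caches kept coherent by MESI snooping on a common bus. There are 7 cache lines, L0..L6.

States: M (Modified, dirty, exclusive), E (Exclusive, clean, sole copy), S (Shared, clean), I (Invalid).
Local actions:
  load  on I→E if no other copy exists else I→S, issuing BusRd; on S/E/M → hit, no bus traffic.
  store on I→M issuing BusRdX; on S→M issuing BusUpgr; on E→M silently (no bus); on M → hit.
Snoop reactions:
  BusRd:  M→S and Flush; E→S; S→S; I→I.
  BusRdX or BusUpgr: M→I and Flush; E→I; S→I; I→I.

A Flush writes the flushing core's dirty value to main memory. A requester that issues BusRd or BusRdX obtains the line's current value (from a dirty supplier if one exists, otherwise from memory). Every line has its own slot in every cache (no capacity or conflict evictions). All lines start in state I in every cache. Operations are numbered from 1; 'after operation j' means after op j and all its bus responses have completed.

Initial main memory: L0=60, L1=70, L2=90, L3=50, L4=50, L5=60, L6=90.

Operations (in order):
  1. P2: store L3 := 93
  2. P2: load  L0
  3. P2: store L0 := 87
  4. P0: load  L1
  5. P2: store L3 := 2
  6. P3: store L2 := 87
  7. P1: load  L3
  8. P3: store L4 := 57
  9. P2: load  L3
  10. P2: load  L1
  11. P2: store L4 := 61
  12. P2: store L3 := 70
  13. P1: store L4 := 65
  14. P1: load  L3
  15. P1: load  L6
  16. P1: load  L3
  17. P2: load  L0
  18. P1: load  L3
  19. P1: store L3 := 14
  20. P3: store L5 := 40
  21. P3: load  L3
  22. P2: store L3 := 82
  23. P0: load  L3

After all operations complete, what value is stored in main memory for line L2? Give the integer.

[1] P2: store L3 := 93 | P0:I, P1:I, P2:M(93), P3:I | bus: BusRdX
[2] P2: load  L0 | P0:I, P1:I, P2:E(60), P3:I | bus: BusRd
[3] P2: store L0 := 87 | P0:I, P1:I, P2:M(87), P3:I | bus: none
[4] P0: load  L1 | P0:E(70), P1:I, P2:I, P3:I | bus: BusRd
[5] P2: store L3 := 2 | P0:I, P1:I, P2:M(2), P3:I | bus: none
[6] P3: store L2 := 87 | P0:I, P1:I, P2:I, P3:M(87) | bus: BusRdX
[7] P1: load  L3 | P0:I, P1:S(2), P2:S(2), P3:I | bus: BusRd,Flush
[8] P3: store L4 := 57 | P0:I, P1:I, P2:I, P3:M(57) | bus: BusRdX
[9] P2: load  L3 | P0:I, P1:S(2), P2:S(2), P3:I | bus: none
[10] P2: load  L1 | P0:S(70), P1:I, P2:S(70), P3:I | bus: BusRd
[11] P2: store L4 := 61 | P0:I, P1:I, P2:M(61), P3:I | bus: BusRdX,Flush
[12] P2: store L3 := 70 | P0:I, P1:I, P2:M(70), P3:I | bus: BusUpgr
[13] P1: store L4 := 65 | P0:I, P1:M(65), P2:I, P3:I | bus: BusRdX,Flush
[14] P1: load  L3 | P0:I, P1:S(70), P2:S(70), P3:I | bus: BusRd,Flush
[15] P1: load  L6 | P0:I, P1:E(90), P2:I, P3:I | bus: BusRd
[16] P1: load  L3 | P0:I, P1:S(70), P2:S(70), P3:I | bus: none
[17] P2: load  L0 | P0:I, P1:I, P2:M(87), P3:I | bus: none
[18] P1: load  L3 | P0:I, P1:S(70), P2:S(70), P3:I | bus: none
[19] P1: store L3 := 14 | P0:I, P1:M(14), P2:I, P3:I | bus: BusUpgr
[20] P3: store L5 := 40 | P0:I, P1:I, P2:I, P3:M(40) | bus: BusRdX
[21] P3: load  L3 | P0:I, P1:S(14), P2:I, P3:S(14) | bus: BusRd,Flush
[22] P2: store L3 := 82 | P0:I, P1:I, P2:M(82), P3:I | bus: BusRdX
[23] P0: load  L3 | P0:S(82), P1:I, P2:S(82), P3:I | bus: BusRd,Flush

memory[L2] = 90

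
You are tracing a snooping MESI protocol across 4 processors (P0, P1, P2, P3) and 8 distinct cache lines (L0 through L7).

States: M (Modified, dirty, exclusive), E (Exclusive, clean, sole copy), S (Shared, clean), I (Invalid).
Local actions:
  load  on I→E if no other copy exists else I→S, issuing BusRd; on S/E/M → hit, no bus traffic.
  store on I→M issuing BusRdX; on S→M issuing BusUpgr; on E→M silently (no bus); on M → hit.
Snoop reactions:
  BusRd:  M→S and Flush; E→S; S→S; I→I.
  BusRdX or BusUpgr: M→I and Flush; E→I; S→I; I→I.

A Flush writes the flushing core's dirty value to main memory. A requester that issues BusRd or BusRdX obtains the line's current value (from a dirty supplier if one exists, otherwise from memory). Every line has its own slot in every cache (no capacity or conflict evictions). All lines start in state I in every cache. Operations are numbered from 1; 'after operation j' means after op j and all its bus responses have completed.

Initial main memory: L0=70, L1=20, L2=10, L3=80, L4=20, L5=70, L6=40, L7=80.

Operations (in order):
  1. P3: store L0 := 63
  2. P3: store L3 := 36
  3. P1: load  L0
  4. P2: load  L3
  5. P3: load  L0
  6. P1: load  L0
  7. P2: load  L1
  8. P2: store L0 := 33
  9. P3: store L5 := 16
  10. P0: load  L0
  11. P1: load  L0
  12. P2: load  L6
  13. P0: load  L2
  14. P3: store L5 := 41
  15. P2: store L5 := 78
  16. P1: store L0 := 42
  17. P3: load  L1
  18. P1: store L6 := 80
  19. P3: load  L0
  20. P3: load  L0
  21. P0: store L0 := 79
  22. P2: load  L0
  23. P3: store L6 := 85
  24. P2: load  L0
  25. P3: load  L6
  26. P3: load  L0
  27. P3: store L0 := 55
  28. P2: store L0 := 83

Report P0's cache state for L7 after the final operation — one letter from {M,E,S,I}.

state = I

  op1 P3: store L0 := 63 → I/I/I/M on L0; bus BusRdX; mem=70
  op2 P3: store L3 := 36 → I/I/I/M on L3; bus BusRdX; mem=80
  op3 P1: load  L0 → I/S/I/S on L0; bus BusRd Flush; mem=63
  op4 P2: load  L3 → I/I/S/S on L3; bus BusRd Flush; mem=36
  op5 P3: load  L0 → I/S/I/S on L0; bus (none); mem=63
  op6 P1: load  L0 → I/S/I/S on L0; bus (none); mem=63
  op7 P2: load  L1 → I/I/E/I on L1; bus BusRd; mem=20
  op8 P2: store L0 := 33 → I/I/M/I on L0; bus BusRdX; mem=63
  op9 P3: store L5 := 16 → I/I/I/M on L5; bus BusRdX; mem=70
  op10 P0: load  L0 → S/I/S/I on L0; bus BusRd Flush; mem=33
  op11 P1: load  L0 → S/S/S/I on L0; bus BusRd; mem=33
  op12 P2: load  L6 → I/I/E/I on L6; bus BusRd; mem=40
  op13 P0: load  L2 → E/I/I/I on L2; bus BusRd; mem=10
  op14 P3: store L5 := 41 → I/I/I/M on L5; bus (none); mem=70
  op15 P2: store L5 := 78 → I/I/M/I on L5; bus BusRdX Flush; mem=41
  op16 P1: store L0 := 42 → I/M/I/I on L0; bus BusUpgr; mem=33
  op17 P3: load  L1 → I/I/S/S on L1; bus BusRd; mem=20
  op18 P1: store L6 := 80 → I/M/I/I on L6; bus BusRdX; mem=40
  op19 P3: load  L0 → I/S/I/S on L0; bus BusRd Flush; mem=42
  op20 P3: load  L0 → I/S/I/S on L0; bus (none); mem=42
  op21 P0: store L0 := 79 → M/I/I/I on L0; bus BusRdX; mem=42
  op22 P2: load  L0 → S/I/S/I on L0; bus BusRd Flush; mem=79
  op23 P3: store L6 := 85 → I/I/I/M on L6; bus BusRdX Flush; mem=80
  op24 P2: load  L0 → S/I/S/I on L0; bus (none); mem=79
  op25 P3: load  L6 → I/I/I/M on L6; bus (none); mem=80
  op26 P3: load  L0 → S/I/S/S on L0; bus BusRd; mem=79
  op27 P3: store L0 := 55 → I/I/I/M on L0; bus BusUpgr; mem=79
  op28 P2: store L0 := 83 → I/I/M/I on L0; bus BusRdX Flush; mem=55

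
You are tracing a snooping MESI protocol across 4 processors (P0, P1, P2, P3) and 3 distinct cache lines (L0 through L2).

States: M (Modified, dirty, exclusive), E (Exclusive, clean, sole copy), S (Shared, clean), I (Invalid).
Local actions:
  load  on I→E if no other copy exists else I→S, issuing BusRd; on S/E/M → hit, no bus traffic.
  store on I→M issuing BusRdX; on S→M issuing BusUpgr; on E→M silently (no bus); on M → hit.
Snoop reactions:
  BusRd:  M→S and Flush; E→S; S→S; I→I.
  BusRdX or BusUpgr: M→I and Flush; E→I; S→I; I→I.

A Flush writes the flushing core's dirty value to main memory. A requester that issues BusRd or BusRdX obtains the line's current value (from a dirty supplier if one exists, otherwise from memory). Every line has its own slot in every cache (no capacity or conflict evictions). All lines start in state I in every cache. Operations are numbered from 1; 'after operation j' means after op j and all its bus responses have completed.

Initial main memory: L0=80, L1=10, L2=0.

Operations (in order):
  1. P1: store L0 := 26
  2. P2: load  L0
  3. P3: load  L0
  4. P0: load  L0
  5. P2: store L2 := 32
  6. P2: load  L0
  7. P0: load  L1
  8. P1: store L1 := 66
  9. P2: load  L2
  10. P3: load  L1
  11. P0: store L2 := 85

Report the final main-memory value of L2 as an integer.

[1] P1: store L0 := 26 | P0:I, P1:M(26), P2:I, P3:I | bus: BusRdX
[2] P2: load  L0 | P0:I, P1:S(26), P2:S(26), P3:I | bus: BusRd,Flush
[3] P3: load  L0 | P0:I, P1:S(26), P2:S(26), P3:S(26) | bus: BusRd
[4] P0: load  L0 | P0:S(26), P1:S(26), P2:S(26), P3:S(26) | bus: BusRd
[5] P2: store L2 := 32 | P0:I, P1:I, P2:M(32), P3:I | bus: BusRdX
[6] P2: load  L0 | P0:S(26), P1:S(26), P2:S(26), P3:S(26) | bus: none
[7] P0: load  L1 | P0:E(10), P1:I, P2:I, P3:I | bus: BusRd
[8] P1: store L1 := 66 | P0:I, P1:M(66), P2:I, P3:I | bus: BusRdX
[9] P2: load  L2 | P0:I, P1:I, P2:M(32), P3:I | bus: none
[10] P3: load  L1 | P0:I, P1:S(66), P2:I, P3:S(66) | bus: BusRd,Flush
[11] P0: store L2 := 85 | P0:M(85), P1:I, P2:I, P3:I | bus: BusRdX,Flush

memory[L2] = 32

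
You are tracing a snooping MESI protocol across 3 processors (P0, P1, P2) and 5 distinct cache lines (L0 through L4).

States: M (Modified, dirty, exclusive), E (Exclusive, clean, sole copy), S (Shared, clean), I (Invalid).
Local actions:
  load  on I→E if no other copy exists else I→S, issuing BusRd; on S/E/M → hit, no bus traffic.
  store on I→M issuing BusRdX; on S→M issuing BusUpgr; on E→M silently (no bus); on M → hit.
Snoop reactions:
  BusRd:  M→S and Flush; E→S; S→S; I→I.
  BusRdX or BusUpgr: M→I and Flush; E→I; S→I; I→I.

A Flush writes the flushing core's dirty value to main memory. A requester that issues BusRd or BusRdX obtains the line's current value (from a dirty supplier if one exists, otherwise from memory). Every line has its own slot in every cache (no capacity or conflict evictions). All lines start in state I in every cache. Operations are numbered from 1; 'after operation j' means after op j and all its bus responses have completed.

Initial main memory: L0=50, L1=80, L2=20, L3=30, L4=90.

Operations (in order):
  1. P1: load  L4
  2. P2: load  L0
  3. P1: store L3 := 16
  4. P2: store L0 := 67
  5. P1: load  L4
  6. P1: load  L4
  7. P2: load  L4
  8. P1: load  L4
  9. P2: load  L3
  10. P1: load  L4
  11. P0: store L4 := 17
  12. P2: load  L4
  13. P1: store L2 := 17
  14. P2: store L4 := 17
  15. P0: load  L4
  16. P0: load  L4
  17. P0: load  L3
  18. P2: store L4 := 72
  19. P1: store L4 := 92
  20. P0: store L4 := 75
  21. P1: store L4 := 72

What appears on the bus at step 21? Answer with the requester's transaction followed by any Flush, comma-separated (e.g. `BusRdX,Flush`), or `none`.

  op1 P1: load  L4 → I/E/I on L4; bus BusRd; mem=90
  op2 P2: load  L0 → I/I/E on L0; bus BusRd; mem=50
  op3 P1: store L3 := 16 → I/M/I on L3; bus BusRdX; mem=30
  op4 P2: store L0 := 67 → I/I/M on L0; bus (none); mem=50
  op5 P1: load  L4 → I/E/I on L4; bus (none); mem=90
  op6 P1: load  L4 → I/E/I on L4; bus (none); mem=90
  op7 P2: load  L4 → I/S/S on L4; bus BusRd; mem=90
  op8 P1: load  L4 → I/S/S on L4; bus (none); mem=90
  op9 P2: load  L3 → I/S/S on L3; bus BusRd Flush; mem=16
  op10 P1: load  L4 → I/S/S on L4; bus (none); mem=90
  op11 P0: store L4 := 17 → M/I/I on L4; bus BusRdX; mem=90
  op12 P2: load  L4 → S/I/S on L4; bus BusRd Flush; mem=17
  op13 P1: store L2 := 17 → I/M/I on L2; bus BusRdX; mem=20
  op14 P2: store L4 := 17 → I/I/M on L4; bus BusUpgr; mem=17
  op15 P0: load  L4 → S/I/S on L4; bus BusRd Flush; mem=17
  op16 P0: load  L4 → S/I/S on L4; bus (none); mem=17
  op17 P0: load  L3 → S/S/S on L3; bus BusRd; mem=16
  op18 P2: store L4 := 72 → I/I/M on L4; bus BusUpgr; mem=17
  op19 P1: store L4 := 92 → I/M/I on L4; bus BusRdX Flush; mem=72
  op20 P0: store L4 := 75 → M/I/I on L4; bus BusRdX Flush; mem=92
  op21 P1: store L4 := 72 → I/M/I on L4; bus BusRdX Flush; mem=75

bus = BusRdX,Flush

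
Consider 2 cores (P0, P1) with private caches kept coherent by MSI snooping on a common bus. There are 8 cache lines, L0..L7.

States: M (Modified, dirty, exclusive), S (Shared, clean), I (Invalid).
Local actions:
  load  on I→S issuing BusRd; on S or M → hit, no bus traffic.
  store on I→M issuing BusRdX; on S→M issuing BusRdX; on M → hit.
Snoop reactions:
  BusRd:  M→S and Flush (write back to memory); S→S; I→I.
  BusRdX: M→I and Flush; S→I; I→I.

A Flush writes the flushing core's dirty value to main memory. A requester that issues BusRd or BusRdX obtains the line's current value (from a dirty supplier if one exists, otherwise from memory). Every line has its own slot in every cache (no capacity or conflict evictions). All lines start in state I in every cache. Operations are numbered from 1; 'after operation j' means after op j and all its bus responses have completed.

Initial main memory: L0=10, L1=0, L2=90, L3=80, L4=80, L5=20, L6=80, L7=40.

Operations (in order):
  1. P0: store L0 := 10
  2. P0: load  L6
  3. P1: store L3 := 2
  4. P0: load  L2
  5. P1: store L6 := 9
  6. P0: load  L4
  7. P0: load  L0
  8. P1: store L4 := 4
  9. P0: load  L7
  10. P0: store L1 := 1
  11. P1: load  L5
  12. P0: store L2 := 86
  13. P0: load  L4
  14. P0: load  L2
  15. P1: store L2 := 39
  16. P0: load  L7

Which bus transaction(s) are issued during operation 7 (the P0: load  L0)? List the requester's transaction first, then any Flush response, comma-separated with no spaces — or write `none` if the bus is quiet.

[1] P0: store L0 := 10 | P0:M(10), P1:I | bus: BusRdX
[2] P0: load  L6 | P0:S(80), P1:I | bus: BusRd
[3] P1: store L3 := 2 | P0:I, P1:M(2) | bus: BusRdX
[4] P0: load  L2 | P0:S(90), P1:I | bus: BusRd
[5] P1: store L6 := 9 | P0:I, P1:M(9) | bus: BusRdX
[6] P0: load  L4 | P0:S(80), P1:I | bus: BusRd
[7] P0: load  L0 | P0:M(10), P1:I | bus: none
[8] P1: store L4 := 4 | P0:I, P1:M(4) | bus: BusRdX
[9] P0: load  L7 | P0:S(40), P1:I | bus: BusRd
[10] P0: store L1 := 1 | P0:M(1), P1:I | bus: BusRdX
[11] P1: load  L5 | P0:I, P1:S(20) | bus: BusRd
[12] P0: store L2 := 86 | P0:M(86), P1:I | bus: BusRdX
[13] P0: load  L4 | P0:S(4), P1:S(4) | bus: BusRd,Flush
[14] P0: load  L2 | P0:M(86), P1:I | bus: none
[15] P1: store L2 := 39 | P0:I, P1:M(39) | bus: BusRdX,Flush
[16] P0: load  L7 | P0:S(40), P1:I | bus: none

bus = none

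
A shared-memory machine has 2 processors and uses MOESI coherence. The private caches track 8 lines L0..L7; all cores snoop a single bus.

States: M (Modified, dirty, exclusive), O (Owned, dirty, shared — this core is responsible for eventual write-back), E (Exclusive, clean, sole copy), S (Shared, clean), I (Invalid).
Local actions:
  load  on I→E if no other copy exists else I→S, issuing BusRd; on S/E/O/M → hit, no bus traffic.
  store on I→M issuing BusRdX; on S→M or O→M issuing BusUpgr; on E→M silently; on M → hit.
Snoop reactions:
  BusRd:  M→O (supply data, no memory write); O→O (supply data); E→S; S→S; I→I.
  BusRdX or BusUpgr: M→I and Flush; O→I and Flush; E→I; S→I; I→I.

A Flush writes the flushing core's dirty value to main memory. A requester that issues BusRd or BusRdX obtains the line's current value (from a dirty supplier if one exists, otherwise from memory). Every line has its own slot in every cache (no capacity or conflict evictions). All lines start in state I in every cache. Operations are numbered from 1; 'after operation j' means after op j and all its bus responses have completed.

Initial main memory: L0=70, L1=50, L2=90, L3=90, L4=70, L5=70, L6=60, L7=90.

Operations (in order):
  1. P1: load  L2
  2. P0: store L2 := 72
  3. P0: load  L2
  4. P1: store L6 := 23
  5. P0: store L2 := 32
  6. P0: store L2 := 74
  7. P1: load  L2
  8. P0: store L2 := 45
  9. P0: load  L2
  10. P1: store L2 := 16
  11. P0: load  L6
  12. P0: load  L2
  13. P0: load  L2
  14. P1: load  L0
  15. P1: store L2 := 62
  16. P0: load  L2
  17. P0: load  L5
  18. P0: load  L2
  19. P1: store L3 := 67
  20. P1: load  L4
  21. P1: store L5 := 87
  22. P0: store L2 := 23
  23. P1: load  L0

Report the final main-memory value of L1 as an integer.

1. P1: load  L2  bus=[BusRd]  L2: P0=I P1=E  mem[L2]=90
2. P0: store L2 := 72  bus=[BusRdX]  L2: P0=M P1=I  mem[L2]=90
3. P0: load  L2  bus=[-]  L2: P0=M P1=I  mem[L2]=90
4. P1: store L6 := 23  bus=[BusRdX]  L6: P0=I P1=M  mem[L6]=60
5. P0: store L2 := 32  bus=[-]  L2: P0=M P1=I  mem[L2]=90
6. P0: store L2 := 74  bus=[-]  L2: P0=M P1=I  mem[L2]=90
7. P1: load  L2  bus=[BusRd]  L2: P0=O P1=S  mem[L2]=90
8. P0: store L2 := 45  bus=[BusUpgr]  L2: P0=M P1=I  mem[L2]=90
9. P0: load  L2  bus=[-]  L2: P0=M P1=I  mem[L2]=90
10. P1: store L2 := 16  bus=[BusRdX,Flush]  L2: P0=I P1=M  mem[L2]=45
11. P0: load  L6  bus=[BusRd]  L6: P0=S P1=O  mem[L6]=60
12. P0: load  L2  bus=[BusRd]  L2: P0=S P1=O  mem[L2]=45
13. P0: load  L2  bus=[-]  L2: P0=S P1=O  mem[L2]=45
14. P1: load  L0  bus=[BusRd]  L0: P0=I P1=E  mem[L0]=70
15. P1: store L2 := 62  bus=[BusUpgr]  L2: P0=I P1=M  mem[L2]=45
16. P0: load  L2  bus=[BusRd]  L2: P0=S P1=O  mem[L2]=45
17. P0: load  L5  bus=[BusRd]  L5: P0=E P1=I  mem[L5]=70
18. P0: load  L2  bus=[-]  L2: P0=S P1=O  mem[L2]=45
19. P1: store L3 := 67  bus=[BusRdX]  L3: P0=I P1=M  mem[L3]=90
20. P1: load  L4  bus=[BusRd]  L4: P0=I P1=E  mem[L4]=70
21. P1: store L5 := 87  bus=[BusRdX]  L5: P0=I P1=M  mem[L5]=70
22. P0: store L2 := 23  bus=[BusUpgr,Flush]  L2: P0=M P1=I  mem[L2]=62
23. P1: load  L0  bus=[-]  L0: P0=I P1=E  mem[L0]=70

memory[L1] = 50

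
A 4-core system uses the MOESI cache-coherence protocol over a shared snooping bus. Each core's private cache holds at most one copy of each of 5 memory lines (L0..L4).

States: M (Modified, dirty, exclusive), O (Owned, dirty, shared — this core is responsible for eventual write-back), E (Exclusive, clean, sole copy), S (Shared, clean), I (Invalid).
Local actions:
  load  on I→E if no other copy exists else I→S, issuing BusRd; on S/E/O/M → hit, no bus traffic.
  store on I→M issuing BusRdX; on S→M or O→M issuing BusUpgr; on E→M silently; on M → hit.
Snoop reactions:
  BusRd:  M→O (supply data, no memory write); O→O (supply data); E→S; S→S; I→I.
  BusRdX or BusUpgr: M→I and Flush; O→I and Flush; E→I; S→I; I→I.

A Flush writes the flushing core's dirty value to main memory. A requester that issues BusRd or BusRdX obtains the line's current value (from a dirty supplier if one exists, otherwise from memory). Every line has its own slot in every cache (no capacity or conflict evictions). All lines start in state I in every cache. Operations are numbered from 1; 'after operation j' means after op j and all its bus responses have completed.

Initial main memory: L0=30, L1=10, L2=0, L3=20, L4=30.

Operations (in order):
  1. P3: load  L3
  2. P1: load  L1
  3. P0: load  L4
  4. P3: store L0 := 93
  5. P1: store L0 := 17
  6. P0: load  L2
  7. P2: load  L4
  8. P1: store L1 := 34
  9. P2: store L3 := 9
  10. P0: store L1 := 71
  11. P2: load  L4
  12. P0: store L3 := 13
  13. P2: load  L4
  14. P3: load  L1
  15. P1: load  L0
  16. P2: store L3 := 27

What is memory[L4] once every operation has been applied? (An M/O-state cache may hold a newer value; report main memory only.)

memory[L4] = 30

1. P3: load  L3  bus=[BusRd]  L3: P0=I P1=I P2=I P3=E  mem[L3]=20
2. P1: load  L1  bus=[BusRd]  L1: P0=I P1=E P2=I P3=I  mem[L1]=10
3. P0: load  L4  bus=[BusRd]  L4: P0=E P1=I P2=I P3=I  mem[L4]=30
4. P3: store L0 := 93  bus=[BusRdX]  L0: P0=I P1=I P2=I P3=M  mem[L0]=30
5. P1: store L0 := 17  bus=[BusRdX,Flush]  L0: P0=I P1=M P2=I P3=I  mem[L0]=93
6. P0: load  L2  bus=[BusRd]  L2: P0=E P1=I P2=I P3=I  mem[L2]=0
7. P2: load  L4  bus=[BusRd]  L4: P0=S P1=I P2=S P3=I  mem[L4]=30
8. P1: store L1 := 34  bus=[-]  L1: P0=I P1=M P2=I P3=I  mem[L1]=10
9. P2: store L3 := 9  bus=[BusRdX]  L3: P0=I P1=I P2=M P3=I  mem[L3]=20
10. P0: store L1 := 71  bus=[BusRdX,Flush]  L1: P0=M P1=I P2=I P3=I  mem[L1]=34
11. P2: load  L4  bus=[-]  L4: P0=S P1=I P2=S P3=I  mem[L4]=30
12. P0: store L3 := 13  bus=[BusRdX,Flush]  L3: P0=M P1=I P2=I P3=I  mem[L3]=9
13. P2: load  L4  bus=[-]  L4: P0=S P1=I P2=S P3=I  mem[L4]=30
14. P3: load  L1  bus=[BusRd]  L1: P0=O P1=I P2=I P3=S  mem[L1]=34
15. P1: load  L0  bus=[-]  L0: P0=I P1=M P2=I P3=I  mem[L0]=93
16. P2: store L3 := 27  bus=[BusRdX,Flush]  L3: P0=I P1=I P2=M P3=I  mem[L3]=13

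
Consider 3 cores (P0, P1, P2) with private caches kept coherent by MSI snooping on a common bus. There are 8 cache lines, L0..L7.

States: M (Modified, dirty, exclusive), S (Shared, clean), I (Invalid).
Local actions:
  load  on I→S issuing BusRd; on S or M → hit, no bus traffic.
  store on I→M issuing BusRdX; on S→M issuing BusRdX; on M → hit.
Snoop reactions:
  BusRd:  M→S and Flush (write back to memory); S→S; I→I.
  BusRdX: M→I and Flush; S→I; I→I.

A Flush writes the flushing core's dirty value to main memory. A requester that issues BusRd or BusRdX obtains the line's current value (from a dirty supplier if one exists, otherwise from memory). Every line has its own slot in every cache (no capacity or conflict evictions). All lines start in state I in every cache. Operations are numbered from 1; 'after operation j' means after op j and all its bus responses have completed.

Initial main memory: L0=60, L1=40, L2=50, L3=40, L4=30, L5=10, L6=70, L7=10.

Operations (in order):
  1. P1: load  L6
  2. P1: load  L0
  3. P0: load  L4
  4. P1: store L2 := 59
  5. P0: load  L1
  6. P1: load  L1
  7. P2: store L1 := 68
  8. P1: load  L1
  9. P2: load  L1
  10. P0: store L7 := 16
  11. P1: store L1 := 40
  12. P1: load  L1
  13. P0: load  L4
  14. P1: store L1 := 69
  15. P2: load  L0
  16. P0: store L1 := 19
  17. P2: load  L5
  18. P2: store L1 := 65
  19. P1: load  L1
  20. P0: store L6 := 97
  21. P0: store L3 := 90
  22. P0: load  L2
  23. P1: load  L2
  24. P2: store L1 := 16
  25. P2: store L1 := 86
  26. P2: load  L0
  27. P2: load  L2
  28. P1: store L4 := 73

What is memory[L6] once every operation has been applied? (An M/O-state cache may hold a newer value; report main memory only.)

memory[L6] = 70

[1] P1: load  L6 | P0:I, P1:S(70), P2:I | bus: BusRd
[2] P1: load  L0 | P0:I, P1:S(60), P2:I | bus: BusRd
[3] P0: load  L4 | P0:S(30), P1:I, P2:I | bus: BusRd
[4] P1: store L2 := 59 | P0:I, P1:M(59), P2:I | bus: BusRdX
[5] P0: load  L1 | P0:S(40), P1:I, P2:I | bus: BusRd
[6] P1: load  L1 | P0:S(40), P1:S(40), P2:I | bus: BusRd
[7] P2: store L1 := 68 | P0:I, P1:I, P2:M(68) | bus: BusRdX
[8] P1: load  L1 | P0:I, P1:S(68), P2:S(68) | bus: BusRd,Flush
[9] P2: load  L1 | P0:I, P1:S(68), P2:S(68) | bus: none
[10] P0: store L7 := 16 | P0:M(16), P1:I, P2:I | bus: BusRdX
[11] P1: store L1 := 40 | P0:I, P1:M(40), P2:I | bus: BusRdX
[12] P1: load  L1 | P0:I, P1:M(40), P2:I | bus: none
[13] P0: load  L4 | P0:S(30), P1:I, P2:I | bus: none
[14] P1: store L1 := 69 | P0:I, P1:M(69), P2:I | bus: none
[15] P2: load  L0 | P0:I, P1:S(60), P2:S(60) | bus: BusRd
[16] P0: store L1 := 19 | P0:M(19), P1:I, P2:I | bus: BusRdX,Flush
[17] P2: load  L5 | P0:I, P1:I, P2:S(10) | bus: BusRd
[18] P2: store L1 := 65 | P0:I, P1:I, P2:M(65) | bus: BusRdX,Flush
[19] P1: load  L1 | P0:I, P1:S(65), P2:S(65) | bus: BusRd,Flush
[20] P0: store L6 := 97 | P0:M(97), P1:I, P2:I | bus: BusRdX
[21] P0: store L3 := 90 | P0:M(90), P1:I, P2:I | bus: BusRdX
[22] P0: load  L2 | P0:S(59), P1:S(59), P2:I | bus: BusRd,Flush
[23] P1: load  L2 | P0:S(59), P1:S(59), P2:I | bus: none
[24] P2: store L1 := 16 | P0:I, P1:I, P2:M(16) | bus: BusRdX
[25] P2: store L1 := 86 | P0:I, P1:I, P2:M(86) | bus: none
[26] P2: load  L0 | P0:I, P1:S(60), P2:S(60) | bus: none
[27] P2: load  L2 | P0:S(59), P1:S(59), P2:S(59) | bus: BusRd
[28] P1: store L4 := 73 | P0:I, P1:M(73), P2:I | bus: BusRdX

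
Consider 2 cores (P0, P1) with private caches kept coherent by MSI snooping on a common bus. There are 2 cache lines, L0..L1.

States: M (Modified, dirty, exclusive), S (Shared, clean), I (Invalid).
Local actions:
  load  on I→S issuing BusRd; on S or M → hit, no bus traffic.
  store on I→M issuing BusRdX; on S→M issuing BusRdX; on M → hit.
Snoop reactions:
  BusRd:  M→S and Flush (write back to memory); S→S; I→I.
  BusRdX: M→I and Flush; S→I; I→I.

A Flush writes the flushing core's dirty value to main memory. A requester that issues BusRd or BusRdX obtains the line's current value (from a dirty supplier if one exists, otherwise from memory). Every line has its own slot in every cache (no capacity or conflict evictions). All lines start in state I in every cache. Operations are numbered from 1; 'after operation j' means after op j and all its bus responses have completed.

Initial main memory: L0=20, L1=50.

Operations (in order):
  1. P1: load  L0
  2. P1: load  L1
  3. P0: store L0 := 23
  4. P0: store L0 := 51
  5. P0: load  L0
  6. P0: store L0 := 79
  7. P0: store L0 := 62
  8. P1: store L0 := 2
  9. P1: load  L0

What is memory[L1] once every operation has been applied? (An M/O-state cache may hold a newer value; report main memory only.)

memory[L1] = 50

[1] P1: load  L0 | P0:I, P1:S(20) | bus: BusRd
[2] P1: load  L1 | P0:I, P1:S(50) | bus: BusRd
[3] P0: store L0 := 23 | P0:M(23), P1:I | bus: BusRdX
[4] P0: store L0 := 51 | P0:M(51), P1:I | bus: none
[5] P0: load  L0 | P0:M(51), P1:I | bus: none
[6] P0: store L0 := 79 | P0:M(79), P1:I | bus: none
[7] P0: store L0 := 62 | P0:M(62), P1:I | bus: none
[8] P1: store L0 := 2 | P0:I, P1:M(2) | bus: BusRdX,Flush
[9] P1: load  L0 | P0:I, P1:M(2) | bus: none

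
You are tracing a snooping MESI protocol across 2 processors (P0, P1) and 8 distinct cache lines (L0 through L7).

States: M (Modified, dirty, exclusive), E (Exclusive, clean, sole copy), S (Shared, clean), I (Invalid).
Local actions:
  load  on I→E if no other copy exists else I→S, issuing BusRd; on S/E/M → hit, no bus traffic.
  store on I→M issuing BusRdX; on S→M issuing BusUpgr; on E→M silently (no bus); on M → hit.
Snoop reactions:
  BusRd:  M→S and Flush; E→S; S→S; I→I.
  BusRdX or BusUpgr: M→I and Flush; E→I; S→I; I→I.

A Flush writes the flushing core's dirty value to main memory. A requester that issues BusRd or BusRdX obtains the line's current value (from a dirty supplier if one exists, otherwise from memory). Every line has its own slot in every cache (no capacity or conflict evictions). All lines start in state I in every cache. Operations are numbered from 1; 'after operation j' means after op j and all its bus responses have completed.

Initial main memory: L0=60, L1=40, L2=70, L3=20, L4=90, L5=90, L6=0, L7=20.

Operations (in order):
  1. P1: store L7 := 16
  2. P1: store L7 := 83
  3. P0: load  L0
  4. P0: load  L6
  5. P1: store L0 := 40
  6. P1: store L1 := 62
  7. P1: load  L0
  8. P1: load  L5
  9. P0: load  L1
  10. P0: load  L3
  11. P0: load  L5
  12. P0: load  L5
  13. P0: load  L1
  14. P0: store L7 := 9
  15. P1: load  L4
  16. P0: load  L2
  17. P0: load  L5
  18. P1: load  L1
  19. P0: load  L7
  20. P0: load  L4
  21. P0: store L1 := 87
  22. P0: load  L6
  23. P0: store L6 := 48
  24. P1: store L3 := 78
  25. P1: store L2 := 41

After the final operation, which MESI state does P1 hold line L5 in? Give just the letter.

step 1: P1: store L7 := 16  ⟶  IM  (L7)  txn=BusRdX  M[L7]=20
step 2: P1: store L7 := 83  ⟶  IM  (L7)  txn=∅  M[L7]=20
step 3: P0: load  L0  ⟶  EI  (L0)  txn=BusRd  M[L0]=60
step 4: P0: load  L6  ⟶  EI  (L6)  txn=BusRd  M[L6]=0
step 5: P1: store L0 := 40  ⟶  IM  (L0)  txn=BusRdX  M[L0]=60
step 6: P1: store L1 := 62  ⟶  IM  (L1)  txn=BusRdX  M[L1]=40
step 7: P1: load  L0  ⟶  IM  (L0)  txn=∅  M[L0]=60
step 8: P1: load  L5  ⟶  IE  (L5)  txn=BusRd  M[L5]=90
step 9: P0: load  L1  ⟶  SS  (L1)  txn=BusRd+Flush  M[L1]=62
step 10: P0: load  L3  ⟶  EI  (L3)  txn=BusRd  M[L3]=20
step 11: P0: load  L5  ⟶  SS  (L5)  txn=BusRd  M[L5]=90
step 12: P0: load  L5  ⟶  SS  (L5)  txn=∅  M[L5]=90
step 13: P0: load  L1  ⟶  SS  (L1)  txn=∅  M[L1]=62
step 14: P0: store L7 := 9  ⟶  MI  (L7)  txn=BusRdX+Flush  M[L7]=83
step 15: P1: load  L4  ⟶  IE  (L4)  txn=BusRd  M[L4]=90
step 16: P0: load  L2  ⟶  EI  (L2)  txn=BusRd  M[L2]=70
step 17: P0: load  L5  ⟶  SS  (L5)  txn=∅  M[L5]=90
step 18: P1: load  L1  ⟶  SS  (L1)  txn=∅  M[L1]=62
step 19: P0: load  L7  ⟶  MI  (L7)  txn=∅  M[L7]=83
step 20: P0: load  L4  ⟶  SS  (L4)  txn=BusRd  M[L4]=90
step 21: P0: store L1 := 87  ⟶  MI  (L1)  txn=BusUpgr  M[L1]=62
step 22: P0: load  L6  ⟶  EI  (L6)  txn=∅  M[L6]=0
step 23: P0: store L6 := 48  ⟶  MI  (L6)  txn=∅  M[L6]=0
step 24: P1: store L3 := 78  ⟶  IM  (L3)  txn=BusRdX  M[L3]=20
step 25: P1: store L2 := 41  ⟶  IM  (L2)  txn=BusRdX  M[L2]=70

state = S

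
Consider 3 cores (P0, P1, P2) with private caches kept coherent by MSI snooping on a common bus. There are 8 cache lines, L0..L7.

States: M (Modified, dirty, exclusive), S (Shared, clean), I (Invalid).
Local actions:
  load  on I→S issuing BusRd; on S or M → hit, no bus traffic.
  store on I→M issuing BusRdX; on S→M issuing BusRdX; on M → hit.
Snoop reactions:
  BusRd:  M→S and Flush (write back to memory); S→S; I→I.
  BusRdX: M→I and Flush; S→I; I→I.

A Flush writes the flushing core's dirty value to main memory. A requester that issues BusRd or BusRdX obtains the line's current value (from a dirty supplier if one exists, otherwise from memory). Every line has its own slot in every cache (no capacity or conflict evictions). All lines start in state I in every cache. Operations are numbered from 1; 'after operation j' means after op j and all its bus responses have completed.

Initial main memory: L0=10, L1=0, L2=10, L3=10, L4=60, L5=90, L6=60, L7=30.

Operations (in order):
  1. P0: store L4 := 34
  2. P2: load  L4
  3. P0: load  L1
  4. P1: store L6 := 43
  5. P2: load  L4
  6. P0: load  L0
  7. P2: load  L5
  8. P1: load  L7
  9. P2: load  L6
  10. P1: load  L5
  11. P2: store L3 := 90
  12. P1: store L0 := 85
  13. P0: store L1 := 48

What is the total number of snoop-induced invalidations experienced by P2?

[1] P0: store L4 := 34 | P0:M(34), P1:I, P2:I | bus: BusRdX
[2] P2: load  L4 | P0:S(34), P1:I, P2:S(34) | bus: BusRd,Flush
[3] P0: load  L1 | P0:S(0), P1:I, P2:I | bus: BusRd
[4] P1: store L6 := 43 | P0:I, P1:M(43), P2:I | bus: BusRdX
[5] P2: load  L4 | P0:S(34), P1:I, P2:S(34) | bus: none
[6] P0: load  L0 | P0:S(10), P1:I, P2:I | bus: BusRd
[7] P2: load  L5 | P0:I, P1:I, P2:S(90) | bus: BusRd
[8] P1: load  L7 | P0:I, P1:S(30), P2:I | bus: BusRd
[9] P2: load  L6 | P0:I, P1:S(43), P2:S(43) | bus: BusRd,Flush
[10] P1: load  L5 | P0:I, P1:S(90), P2:S(90) | bus: BusRd
[11] P2: store L3 := 90 | P0:I, P1:I, P2:M(90) | bus: BusRdX
[12] P1: store L0 := 85 | P0:I, P1:M(85), P2:I | bus: BusRdX
[13] P0: store L1 := 48 | P0:M(48), P1:I, P2:I | bus: BusRdX

invalidations = 0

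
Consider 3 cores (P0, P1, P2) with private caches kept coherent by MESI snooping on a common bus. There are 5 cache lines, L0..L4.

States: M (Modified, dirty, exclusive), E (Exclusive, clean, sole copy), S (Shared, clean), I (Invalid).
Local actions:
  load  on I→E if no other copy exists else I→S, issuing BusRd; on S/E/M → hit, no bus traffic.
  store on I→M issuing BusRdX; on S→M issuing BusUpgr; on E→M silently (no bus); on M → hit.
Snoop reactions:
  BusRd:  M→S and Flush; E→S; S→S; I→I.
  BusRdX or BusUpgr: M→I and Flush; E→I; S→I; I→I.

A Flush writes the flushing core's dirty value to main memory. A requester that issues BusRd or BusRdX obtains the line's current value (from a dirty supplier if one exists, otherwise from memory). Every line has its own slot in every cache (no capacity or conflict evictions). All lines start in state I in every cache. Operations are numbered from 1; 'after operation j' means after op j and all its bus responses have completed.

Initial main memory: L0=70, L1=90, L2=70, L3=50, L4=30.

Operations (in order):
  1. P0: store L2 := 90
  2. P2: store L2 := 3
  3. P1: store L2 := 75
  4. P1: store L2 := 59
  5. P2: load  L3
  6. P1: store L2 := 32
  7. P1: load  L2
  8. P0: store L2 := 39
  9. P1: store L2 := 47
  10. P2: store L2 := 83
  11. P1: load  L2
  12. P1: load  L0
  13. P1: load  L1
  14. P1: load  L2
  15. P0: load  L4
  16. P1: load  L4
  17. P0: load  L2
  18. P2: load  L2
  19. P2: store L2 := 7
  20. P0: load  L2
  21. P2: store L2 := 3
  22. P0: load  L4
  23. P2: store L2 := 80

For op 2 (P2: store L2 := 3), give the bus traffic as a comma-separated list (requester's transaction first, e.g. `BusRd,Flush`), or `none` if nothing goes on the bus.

  op1 P0: store L2 := 90 → M/I/I on L2; bus BusRdX; mem=70
  op2 P2: store L2 := 3 → I/I/M on L2; bus BusRdX Flush; mem=90
  op3 P1: store L2 := 75 → I/M/I on L2; bus BusRdX Flush; mem=3
  op4 P1: store L2 := 59 → I/M/I on L2; bus (none); mem=3
  op5 P2: load  L3 → I/I/E on L3; bus BusRd; mem=50
  op6 P1: store L2 := 32 → I/M/I on L2; bus (none); mem=3
  op7 P1: load  L2 → I/M/I on L2; bus (none); mem=3
  op8 P0: store L2 := 39 → M/I/I on L2; bus BusRdX Flush; mem=32
  op9 P1: store L2 := 47 → I/M/I on L2; bus BusRdX Flush; mem=39
  op10 P2: store L2 := 83 → I/I/M on L2; bus BusRdX Flush; mem=47
  op11 P1: load  L2 → I/S/S on L2; bus BusRd Flush; mem=83
  op12 P1: load  L0 → I/E/I on L0; bus BusRd; mem=70
  op13 P1: load  L1 → I/E/I on L1; bus BusRd; mem=90
  op14 P1: load  L2 → I/S/S on L2; bus (none); mem=83
  op15 P0: load  L4 → E/I/I on L4; bus BusRd; mem=30
  op16 P1: load  L4 → S/S/I on L4; bus BusRd; mem=30
  op17 P0: load  L2 → S/S/S on L2; bus BusRd; mem=83
  op18 P2: load  L2 → S/S/S on L2; bus (none); mem=83
  op19 P2: store L2 := 7 → I/I/M on L2; bus BusUpgr; mem=83
  op20 P0: load  L2 → S/I/S on L2; bus BusRd Flush; mem=7
  op21 P2: store L2 := 3 → I/I/M on L2; bus BusUpgr; mem=7
  op22 P0: load  L4 → S/S/I on L4; bus (none); mem=30
  op23 P2: store L2 := 80 → I/I/M on L2; bus (none); mem=7

bus = BusRdX,Flush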